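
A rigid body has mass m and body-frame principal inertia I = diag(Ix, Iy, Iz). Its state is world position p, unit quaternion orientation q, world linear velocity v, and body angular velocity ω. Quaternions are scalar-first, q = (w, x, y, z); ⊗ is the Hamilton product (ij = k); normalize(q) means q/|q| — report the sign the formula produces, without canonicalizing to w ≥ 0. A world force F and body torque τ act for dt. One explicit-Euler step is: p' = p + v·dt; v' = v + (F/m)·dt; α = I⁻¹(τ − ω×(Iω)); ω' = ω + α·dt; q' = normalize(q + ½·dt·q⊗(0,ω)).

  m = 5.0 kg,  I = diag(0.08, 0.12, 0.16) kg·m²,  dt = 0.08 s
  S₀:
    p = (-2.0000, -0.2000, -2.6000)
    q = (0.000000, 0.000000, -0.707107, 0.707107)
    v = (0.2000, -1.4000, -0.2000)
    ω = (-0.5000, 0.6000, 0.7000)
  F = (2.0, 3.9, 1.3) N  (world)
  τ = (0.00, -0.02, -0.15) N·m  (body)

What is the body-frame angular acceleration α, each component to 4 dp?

gyro term ω×Iω = (0.0168, 0.0280, -0.0120)
α = I⁻¹(τ − ω×Iω) = (-0.2100, -0.4000, -0.8625)

α = (-0.2100, -0.4000, -0.8625)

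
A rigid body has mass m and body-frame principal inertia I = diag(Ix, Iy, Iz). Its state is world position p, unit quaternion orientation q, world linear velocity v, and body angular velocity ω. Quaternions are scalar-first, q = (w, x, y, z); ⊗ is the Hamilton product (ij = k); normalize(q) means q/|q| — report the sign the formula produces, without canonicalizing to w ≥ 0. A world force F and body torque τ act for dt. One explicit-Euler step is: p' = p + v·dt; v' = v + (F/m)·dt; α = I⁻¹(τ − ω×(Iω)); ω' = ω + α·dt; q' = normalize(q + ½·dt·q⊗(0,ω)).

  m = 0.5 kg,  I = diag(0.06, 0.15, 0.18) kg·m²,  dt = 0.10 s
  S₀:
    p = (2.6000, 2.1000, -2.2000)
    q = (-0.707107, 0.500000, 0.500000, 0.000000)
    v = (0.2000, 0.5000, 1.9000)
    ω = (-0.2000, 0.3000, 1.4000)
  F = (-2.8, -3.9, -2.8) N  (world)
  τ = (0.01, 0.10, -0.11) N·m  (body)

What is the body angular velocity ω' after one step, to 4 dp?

ω' = (-0.2043, 0.3443, 1.3419)

α = I⁻¹(τ − ω×Iω) = (-0.0433, 0.4427, -0.5811)
ω' = ω + α·dt = (-0.2043, 0.3443, 1.3419)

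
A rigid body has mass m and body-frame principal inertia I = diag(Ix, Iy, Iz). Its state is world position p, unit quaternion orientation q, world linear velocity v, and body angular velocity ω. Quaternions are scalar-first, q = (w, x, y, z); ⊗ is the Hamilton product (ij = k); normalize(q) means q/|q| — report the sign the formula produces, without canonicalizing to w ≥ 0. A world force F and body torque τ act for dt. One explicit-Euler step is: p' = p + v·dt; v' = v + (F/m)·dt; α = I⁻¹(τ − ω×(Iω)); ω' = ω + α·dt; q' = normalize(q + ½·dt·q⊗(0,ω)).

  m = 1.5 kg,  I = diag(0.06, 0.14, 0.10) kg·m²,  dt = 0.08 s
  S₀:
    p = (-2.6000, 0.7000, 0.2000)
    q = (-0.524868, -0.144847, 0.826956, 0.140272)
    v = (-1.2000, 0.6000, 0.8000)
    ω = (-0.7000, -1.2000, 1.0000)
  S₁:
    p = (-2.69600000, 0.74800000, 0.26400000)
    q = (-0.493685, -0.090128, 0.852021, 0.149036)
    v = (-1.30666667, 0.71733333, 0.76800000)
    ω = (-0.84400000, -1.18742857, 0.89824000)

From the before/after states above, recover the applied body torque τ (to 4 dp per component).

Δω = ω₁−ω₀ = (-0.14400000, 0.01257143, -0.10176000)
I·α + gyro = (-0.0600, 0.0500, -0.0600)

τ = (-0.0600, 0.0500, -0.0600)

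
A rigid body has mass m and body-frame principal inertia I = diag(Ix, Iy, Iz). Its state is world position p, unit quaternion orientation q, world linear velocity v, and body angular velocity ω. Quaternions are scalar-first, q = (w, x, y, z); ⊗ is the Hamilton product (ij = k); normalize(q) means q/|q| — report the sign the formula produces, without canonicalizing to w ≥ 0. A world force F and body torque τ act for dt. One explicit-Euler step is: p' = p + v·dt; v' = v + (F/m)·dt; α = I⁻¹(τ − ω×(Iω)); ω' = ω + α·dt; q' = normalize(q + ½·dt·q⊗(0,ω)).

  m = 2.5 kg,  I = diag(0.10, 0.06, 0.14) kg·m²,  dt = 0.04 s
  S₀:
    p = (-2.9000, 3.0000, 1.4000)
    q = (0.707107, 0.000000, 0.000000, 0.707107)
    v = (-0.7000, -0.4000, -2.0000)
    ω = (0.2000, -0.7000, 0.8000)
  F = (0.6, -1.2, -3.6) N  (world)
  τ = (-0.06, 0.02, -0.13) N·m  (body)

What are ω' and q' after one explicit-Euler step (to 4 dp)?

ω' = (0.1939, -0.6824, 0.7613)
q' = (0.6956, 0.0127, -0.0071, 0.7183)

ω×(Iω) gyroscopic = (-0.0448, -0.0064, 0.0056)
angular accel α = (-0.1520, 0.4400, -0.9686)
new body rate ω' = (0.1939, -0.6824, 0.7613)
2q̇ = q⊗(0,ω) = (-0.5656856, 0.6363963, -0.3535535, 0.5656856)
q' = normalize(q + ½dt·q⊗(0,ω)) = (0.6956, 0.0127, -0.0071, 0.7183)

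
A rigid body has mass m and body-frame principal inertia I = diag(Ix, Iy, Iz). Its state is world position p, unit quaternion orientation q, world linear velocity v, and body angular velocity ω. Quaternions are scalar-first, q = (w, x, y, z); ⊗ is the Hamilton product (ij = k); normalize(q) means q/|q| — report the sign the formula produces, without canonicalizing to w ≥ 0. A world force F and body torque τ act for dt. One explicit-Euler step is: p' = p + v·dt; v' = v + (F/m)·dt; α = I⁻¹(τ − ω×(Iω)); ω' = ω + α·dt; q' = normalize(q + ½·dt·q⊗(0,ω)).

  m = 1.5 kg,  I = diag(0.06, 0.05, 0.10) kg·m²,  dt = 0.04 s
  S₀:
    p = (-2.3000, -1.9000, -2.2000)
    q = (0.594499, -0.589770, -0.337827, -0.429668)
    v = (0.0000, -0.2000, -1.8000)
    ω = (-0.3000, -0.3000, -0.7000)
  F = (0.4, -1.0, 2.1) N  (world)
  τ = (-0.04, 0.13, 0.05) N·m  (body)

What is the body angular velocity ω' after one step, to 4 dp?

ω' = (-0.3337, -0.1893, -0.6796)

α = I⁻¹(τ − ω×Iω) = (-0.8417, 2.7680, 0.5090)
ω' = ω + α·dt = (-0.3337, -0.1893, -0.6796)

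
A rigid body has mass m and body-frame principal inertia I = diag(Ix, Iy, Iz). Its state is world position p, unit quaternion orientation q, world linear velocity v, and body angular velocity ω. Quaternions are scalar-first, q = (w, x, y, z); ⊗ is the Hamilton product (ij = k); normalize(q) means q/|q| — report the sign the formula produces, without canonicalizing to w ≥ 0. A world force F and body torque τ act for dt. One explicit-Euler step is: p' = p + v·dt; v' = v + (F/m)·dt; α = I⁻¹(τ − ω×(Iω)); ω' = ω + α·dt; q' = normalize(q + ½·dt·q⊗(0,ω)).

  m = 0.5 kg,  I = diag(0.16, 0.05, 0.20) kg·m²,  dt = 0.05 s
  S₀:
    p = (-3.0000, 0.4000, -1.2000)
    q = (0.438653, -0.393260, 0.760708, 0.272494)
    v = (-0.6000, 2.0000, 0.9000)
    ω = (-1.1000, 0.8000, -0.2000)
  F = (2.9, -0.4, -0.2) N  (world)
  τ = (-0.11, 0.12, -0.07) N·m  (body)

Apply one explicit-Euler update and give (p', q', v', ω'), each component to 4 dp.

p' = (-3.0300, 0.5000, -1.1550)
q' = (0.4137, -0.4143, 0.7596, 0.2832)
v' = (-0.3100, 1.9600, 0.8800)
ω' = (-1.1269, 0.9288, -0.2417)

linear accel F/m = (5.8000, -0.8000, -0.4000)
p' = p + v·dt = (-3.0300, 0.5000, -1.1550)
v + (F/m)dt = (-0.3100, 1.9600, 0.8800)
ω×(Iω) gyroscopic = (-0.0240, -0.0088, 0.0968)
angular accel α = (-0.5375, 2.5760, -0.8340)
new body rate ω' = (-1.1269, 0.9288, -0.2417)
2q̇ = q⊗(0,ω) = (-0.9866536, -0.8526551, -0.0274730, 0.4344402)
updated quaternion q' = (0.4137, -0.4143, 0.7596, 0.2832)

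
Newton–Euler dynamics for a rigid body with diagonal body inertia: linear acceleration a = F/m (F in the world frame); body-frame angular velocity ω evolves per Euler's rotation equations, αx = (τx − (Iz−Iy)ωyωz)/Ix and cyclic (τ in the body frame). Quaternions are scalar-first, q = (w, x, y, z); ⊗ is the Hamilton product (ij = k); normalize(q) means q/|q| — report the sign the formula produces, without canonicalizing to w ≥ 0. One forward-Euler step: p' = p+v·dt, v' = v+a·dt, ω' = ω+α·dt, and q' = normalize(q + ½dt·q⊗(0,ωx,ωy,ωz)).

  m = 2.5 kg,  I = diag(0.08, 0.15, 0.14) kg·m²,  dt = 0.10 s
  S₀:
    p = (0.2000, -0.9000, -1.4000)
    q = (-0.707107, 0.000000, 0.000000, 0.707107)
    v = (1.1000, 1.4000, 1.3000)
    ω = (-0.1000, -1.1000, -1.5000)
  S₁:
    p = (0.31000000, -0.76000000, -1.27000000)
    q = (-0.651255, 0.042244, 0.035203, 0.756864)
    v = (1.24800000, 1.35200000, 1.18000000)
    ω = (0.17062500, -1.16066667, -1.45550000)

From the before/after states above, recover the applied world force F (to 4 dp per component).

F = (3.7000, -1.2000, -3.0000)

Δv = v₁−v₀ = (0.14800000, -0.04800000, -0.12000000)
m·(v₁−v₀)/dt = (3.7000, -1.2000, -3.0000)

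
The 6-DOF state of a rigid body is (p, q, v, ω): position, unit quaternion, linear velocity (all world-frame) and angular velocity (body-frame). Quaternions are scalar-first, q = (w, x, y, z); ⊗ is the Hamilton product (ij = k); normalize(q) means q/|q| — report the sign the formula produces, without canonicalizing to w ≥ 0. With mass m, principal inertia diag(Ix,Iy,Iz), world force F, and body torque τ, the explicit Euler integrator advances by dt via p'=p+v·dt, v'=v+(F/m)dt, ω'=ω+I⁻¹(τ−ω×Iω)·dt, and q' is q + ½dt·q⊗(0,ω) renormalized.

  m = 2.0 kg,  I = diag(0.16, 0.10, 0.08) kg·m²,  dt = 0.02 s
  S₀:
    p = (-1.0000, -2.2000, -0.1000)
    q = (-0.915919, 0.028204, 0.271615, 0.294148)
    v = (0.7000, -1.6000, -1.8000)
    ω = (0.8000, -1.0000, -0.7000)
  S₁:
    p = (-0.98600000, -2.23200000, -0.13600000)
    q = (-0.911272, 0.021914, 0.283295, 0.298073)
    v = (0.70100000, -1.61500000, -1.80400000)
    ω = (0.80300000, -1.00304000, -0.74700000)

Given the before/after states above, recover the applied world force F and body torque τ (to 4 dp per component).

F = (0.1000, -1.5000, -0.4000)
τ = (0.0100, -0.0600, -0.1400)

Δω = ω₁−ω₀ = (0.00300000, -0.00304000, -0.04700000)
gyro term ω₀×Iω₀ = (-0.0140, -0.0448, 0.0480)
I·α + gyro = (0.0100, -0.0600, -0.1400)
Δv = v₁−v₀ = (0.00100000, -0.01500000, -0.00400000)
F = m·Δv/dt = (0.1000, -1.5000, -0.4000)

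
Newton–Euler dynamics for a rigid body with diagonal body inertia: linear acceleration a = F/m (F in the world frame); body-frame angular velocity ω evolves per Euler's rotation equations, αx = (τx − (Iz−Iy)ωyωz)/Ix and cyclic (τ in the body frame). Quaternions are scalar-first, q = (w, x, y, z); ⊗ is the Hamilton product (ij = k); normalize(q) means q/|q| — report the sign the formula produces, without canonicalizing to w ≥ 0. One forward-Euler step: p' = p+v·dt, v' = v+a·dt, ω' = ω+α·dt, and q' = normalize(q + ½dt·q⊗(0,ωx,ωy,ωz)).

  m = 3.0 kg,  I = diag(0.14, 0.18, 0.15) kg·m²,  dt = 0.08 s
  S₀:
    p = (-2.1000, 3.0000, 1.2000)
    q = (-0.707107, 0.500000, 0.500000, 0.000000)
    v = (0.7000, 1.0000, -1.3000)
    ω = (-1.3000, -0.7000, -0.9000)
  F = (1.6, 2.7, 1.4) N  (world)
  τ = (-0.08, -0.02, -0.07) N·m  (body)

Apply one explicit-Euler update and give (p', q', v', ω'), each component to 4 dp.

p' = (-2.0440, 3.0800, 1.0960)
q' = (-0.6655, 0.5175, 0.5365, 0.0374)
v' = (0.7427, 1.0720, -1.2627)
ω' = (-1.3349, -0.7037, -0.9567)

ω×(Iω) gyroscopic = (-0.0189, -0.0117, 0.0364)
α = I⁻¹(τ − ω×Iω) = (-0.4364, -0.0461, -0.7093)
new body rate ω' = (-1.3349, -0.7037, -0.9567)
Hamilton product q⊗(0,ω) = (1.0000000, 0.4692391, 0.9449749, 0.9363963)
updated quaternion q' = (-0.6655, 0.5175, 0.5365, 0.0374)
p' = p + v·dt = (-2.0440, 3.0800, 1.0960)
v + (F/m)dt = (0.7427, 1.0720, -1.2627)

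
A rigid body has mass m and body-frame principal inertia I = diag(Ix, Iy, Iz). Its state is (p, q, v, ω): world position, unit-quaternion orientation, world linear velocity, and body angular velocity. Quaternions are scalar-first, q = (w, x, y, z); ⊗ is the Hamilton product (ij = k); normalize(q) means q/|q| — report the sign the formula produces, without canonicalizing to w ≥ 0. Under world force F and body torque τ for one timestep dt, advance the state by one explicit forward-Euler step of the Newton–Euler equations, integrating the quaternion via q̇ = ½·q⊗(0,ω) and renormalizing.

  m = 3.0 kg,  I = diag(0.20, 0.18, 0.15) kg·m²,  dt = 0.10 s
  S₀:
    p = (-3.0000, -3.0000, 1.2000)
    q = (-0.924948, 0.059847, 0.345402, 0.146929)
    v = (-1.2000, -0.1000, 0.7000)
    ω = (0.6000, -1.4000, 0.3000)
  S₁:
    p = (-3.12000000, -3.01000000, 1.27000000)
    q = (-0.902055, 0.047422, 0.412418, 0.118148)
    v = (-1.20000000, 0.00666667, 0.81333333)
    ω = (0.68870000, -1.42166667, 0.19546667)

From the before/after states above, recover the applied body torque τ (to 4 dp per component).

τ = (0.1900, -0.0300, -0.1400)

rate change Δω = (0.08870000, -0.02166667, -0.10453333)
gyro term ω₀×Iω₀ = (0.0126, 0.0090, 0.0168)
applied torque τ = (0.1900, -0.0300, -0.1400)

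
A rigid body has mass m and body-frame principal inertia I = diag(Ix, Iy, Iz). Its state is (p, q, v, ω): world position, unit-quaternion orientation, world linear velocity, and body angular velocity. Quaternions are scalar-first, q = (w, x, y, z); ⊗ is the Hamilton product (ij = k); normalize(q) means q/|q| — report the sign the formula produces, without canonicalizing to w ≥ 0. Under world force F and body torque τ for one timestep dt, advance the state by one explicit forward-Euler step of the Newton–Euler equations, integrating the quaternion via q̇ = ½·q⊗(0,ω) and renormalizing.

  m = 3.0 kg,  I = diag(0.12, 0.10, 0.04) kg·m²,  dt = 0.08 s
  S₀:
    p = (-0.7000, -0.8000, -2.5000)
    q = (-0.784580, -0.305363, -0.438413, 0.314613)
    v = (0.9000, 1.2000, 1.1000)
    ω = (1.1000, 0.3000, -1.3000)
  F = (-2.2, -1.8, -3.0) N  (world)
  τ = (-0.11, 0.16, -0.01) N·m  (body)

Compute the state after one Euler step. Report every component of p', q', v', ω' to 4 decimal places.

(τ − ω×Iω)/I = (-1.1117, 2.7440, -0.0850)
new body rate ω' = (1.0111, 0.5195, -1.3068)
Hamilton product q⊗(0,ω) = (0.8764201, -0.3874850, -0.2862716, 1.4105994)
q + ½dt·q⊗(0,ω), renormalized = (-0.7477, -0.3201, -0.4488, 0.3702)
p' = p + v·dt = (-0.6280, -0.7040, -2.4120)
v + (F/m)dt = (0.8413, 1.1520, 1.0200)

p' = (-0.6280, -0.7040, -2.4120)
q' = (-0.7477, -0.3201, -0.4488, 0.3702)
v' = (0.8413, 1.1520, 1.0200)
ω' = (1.0111, 0.5195, -1.3068)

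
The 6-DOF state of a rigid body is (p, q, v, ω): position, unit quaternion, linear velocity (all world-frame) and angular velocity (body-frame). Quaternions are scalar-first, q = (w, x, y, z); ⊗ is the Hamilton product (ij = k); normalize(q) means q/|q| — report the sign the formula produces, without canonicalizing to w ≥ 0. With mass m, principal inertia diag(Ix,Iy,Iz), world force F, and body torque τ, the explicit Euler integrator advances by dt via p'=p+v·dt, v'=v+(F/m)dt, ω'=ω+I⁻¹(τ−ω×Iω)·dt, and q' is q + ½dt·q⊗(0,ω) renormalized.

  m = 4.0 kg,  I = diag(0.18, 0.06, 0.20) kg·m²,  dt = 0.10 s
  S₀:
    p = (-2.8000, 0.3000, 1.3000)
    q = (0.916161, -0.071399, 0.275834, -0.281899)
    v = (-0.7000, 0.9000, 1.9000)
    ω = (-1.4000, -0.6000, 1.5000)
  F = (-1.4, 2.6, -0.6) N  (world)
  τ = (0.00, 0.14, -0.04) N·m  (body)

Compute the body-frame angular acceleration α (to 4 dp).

ω×(Iω) gyroscopic = (-0.1260, 0.0420, -0.1008)
angular accel α = (0.7000, 1.6333, 0.3040)

α = (0.7000, 1.6333, 0.3040)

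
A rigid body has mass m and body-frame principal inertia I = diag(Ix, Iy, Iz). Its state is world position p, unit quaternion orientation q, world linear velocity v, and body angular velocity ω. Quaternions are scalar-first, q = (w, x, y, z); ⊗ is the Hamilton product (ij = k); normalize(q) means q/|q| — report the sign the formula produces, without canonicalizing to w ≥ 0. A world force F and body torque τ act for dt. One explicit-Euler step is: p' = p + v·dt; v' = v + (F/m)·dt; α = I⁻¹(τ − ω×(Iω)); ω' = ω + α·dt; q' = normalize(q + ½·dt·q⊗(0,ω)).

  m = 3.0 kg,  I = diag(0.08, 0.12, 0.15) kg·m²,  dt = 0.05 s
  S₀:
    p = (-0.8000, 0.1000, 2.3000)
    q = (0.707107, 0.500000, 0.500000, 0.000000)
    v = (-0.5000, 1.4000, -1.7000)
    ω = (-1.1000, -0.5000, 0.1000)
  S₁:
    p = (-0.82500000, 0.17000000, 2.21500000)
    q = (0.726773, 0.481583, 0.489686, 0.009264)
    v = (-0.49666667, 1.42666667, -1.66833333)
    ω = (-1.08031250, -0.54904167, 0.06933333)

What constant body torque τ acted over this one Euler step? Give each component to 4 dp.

τ = (0.0300, -0.1100, -0.0700)

ω₁ − ω₀ = (0.01968750, -0.04904167, -0.03066667)
precession coupling = (-0.0015, 0.0077, 0.0220)
I·α + gyro = (0.0300, -0.1100, -0.0700)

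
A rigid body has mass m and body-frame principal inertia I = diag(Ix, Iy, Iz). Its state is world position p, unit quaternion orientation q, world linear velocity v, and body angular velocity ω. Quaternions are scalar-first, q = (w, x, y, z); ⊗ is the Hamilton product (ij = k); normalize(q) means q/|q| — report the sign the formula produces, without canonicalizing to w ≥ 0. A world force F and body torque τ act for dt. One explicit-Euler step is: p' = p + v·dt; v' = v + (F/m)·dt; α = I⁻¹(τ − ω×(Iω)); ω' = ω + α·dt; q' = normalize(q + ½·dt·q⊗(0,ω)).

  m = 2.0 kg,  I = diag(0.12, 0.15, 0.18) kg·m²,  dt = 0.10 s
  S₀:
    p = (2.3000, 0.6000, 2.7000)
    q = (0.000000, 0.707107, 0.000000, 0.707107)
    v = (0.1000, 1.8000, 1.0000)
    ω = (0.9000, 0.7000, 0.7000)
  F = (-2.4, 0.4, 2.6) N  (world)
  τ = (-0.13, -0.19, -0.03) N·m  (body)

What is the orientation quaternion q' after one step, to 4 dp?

q' = (-0.0564, 0.6808, 0.0071, 0.7302)

Hamilton product q⊗(0,ω) = (-1.1313712, -0.4949749, 0.1414214, 0.4949749)
q + ½dt·q⊗(0,ω), renormalized = (-0.0564, 0.6808, 0.0071, 0.7302)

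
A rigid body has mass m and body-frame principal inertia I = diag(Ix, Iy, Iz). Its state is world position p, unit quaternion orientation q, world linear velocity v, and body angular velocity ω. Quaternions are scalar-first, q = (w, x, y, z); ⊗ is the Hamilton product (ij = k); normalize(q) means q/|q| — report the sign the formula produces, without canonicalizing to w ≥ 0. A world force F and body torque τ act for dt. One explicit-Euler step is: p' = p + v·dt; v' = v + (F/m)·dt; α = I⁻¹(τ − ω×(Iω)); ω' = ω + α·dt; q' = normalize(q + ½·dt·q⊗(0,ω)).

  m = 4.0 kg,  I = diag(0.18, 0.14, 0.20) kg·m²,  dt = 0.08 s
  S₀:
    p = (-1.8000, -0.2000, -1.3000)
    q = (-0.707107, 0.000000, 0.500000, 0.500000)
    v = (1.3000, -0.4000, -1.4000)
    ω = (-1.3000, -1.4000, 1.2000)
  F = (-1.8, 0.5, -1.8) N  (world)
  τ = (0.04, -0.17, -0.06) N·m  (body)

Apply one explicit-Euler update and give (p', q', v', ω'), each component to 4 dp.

p' = (-1.6960, -0.2320, -1.4120)
q' = (-0.7003, 0.0884, 0.5115, 0.4901)
v' = (1.2640, -0.3900, -1.4360)
ω' = (-1.2374, -1.5150, 1.2051)

a = (-0.4500, 0.1250, -0.4500)
p' = p + v·dt = (-1.6960, -0.2320, -1.4120)
new velocity v' = (1.2640, -0.3900, -1.4360)
(τ − ω×Iω)/I = (0.7822, -1.4371, 0.0640)
new body rate ω' = (-1.2374, -1.5150, 1.2051)
q⊗(0,ω) = (0.1000000, 2.2192391, 0.3399498, -0.1985284)
updated quaternion q' = (-0.7003, 0.0884, 0.5115, 0.4901)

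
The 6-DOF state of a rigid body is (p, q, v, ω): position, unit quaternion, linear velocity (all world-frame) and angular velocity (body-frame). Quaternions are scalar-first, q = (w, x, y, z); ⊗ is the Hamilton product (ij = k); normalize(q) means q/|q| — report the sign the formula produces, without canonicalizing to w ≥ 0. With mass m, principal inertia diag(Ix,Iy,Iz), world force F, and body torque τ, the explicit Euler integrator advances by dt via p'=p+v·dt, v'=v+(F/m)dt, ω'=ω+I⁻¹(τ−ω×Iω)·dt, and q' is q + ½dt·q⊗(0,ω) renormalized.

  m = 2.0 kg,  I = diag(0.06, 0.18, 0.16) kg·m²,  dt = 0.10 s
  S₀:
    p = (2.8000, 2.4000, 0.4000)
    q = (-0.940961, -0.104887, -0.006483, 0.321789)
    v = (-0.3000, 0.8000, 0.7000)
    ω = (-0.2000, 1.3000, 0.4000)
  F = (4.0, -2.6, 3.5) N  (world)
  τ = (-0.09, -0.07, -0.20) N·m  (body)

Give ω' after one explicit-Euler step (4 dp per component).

ω' = (-0.3327, 1.2567, 0.2945)

precession coupling ω×(Iω) = (-0.0104, 0.0080, -0.0312)
angular accel α = (-1.3267, -0.4333, -1.0550)
ω' = ω + α·dt = (-0.3327, 1.2567, 0.2945)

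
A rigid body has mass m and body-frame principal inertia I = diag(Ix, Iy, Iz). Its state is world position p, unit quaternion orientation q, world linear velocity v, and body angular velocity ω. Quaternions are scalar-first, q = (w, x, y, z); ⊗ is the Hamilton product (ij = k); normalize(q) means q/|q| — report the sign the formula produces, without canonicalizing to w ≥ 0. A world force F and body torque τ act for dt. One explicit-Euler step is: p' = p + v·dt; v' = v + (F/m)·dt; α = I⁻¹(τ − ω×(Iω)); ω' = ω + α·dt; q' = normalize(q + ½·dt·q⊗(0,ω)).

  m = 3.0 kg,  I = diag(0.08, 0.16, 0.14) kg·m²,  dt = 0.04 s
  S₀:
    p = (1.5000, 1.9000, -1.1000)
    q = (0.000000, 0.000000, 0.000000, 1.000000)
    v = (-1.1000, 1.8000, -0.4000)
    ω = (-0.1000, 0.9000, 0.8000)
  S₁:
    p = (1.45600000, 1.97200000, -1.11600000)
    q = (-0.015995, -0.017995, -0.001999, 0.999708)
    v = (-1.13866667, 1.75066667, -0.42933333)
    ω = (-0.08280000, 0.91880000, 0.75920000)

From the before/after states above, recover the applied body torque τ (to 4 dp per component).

rate change Δω = (0.01720000, 0.01880000, -0.04080000)
ω₀×(Iω₀) = (-0.0144, 0.0048, -0.0072)
applied torque τ = (0.0200, 0.0800, -0.1500)

τ = (0.0200, 0.0800, -0.1500)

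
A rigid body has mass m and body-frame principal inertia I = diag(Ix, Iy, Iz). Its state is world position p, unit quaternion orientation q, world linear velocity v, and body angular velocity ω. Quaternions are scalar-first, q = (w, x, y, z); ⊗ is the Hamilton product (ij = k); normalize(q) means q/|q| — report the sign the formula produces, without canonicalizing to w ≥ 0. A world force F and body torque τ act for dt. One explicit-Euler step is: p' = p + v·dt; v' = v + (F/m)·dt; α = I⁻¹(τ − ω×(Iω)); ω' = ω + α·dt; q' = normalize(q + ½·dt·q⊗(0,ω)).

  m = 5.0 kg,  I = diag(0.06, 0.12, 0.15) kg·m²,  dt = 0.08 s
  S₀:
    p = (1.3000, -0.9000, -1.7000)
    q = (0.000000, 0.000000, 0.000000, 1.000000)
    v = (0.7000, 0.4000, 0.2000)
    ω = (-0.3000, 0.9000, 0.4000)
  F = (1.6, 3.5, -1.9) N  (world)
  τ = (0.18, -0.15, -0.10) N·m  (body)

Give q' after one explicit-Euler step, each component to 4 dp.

2q̇ = q⊗(0,ω) = (-0.4000000, -0.9000000, -0.3000000, 0.0000000)
q + ½dt·q⊗(0,ω), renormalized = (-0.0160, -0.0360, -0.0120, 0.9992)

q' = (-0.0160, -0.0360, -0.0120, 0.9992)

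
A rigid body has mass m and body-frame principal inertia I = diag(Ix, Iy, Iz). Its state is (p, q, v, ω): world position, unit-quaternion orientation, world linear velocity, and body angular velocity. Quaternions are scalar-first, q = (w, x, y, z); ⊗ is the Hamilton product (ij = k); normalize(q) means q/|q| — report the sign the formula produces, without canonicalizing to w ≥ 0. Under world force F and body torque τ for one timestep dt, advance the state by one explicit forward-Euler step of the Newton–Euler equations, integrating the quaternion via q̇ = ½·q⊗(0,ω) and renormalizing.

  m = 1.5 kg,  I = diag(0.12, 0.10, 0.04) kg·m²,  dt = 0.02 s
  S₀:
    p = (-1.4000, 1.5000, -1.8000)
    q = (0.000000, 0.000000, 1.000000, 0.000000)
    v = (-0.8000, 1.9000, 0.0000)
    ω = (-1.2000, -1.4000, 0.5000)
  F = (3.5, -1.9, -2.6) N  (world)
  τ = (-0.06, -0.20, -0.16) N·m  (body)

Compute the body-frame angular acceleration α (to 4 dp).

α = (-0.8500, -1.5200, -3.1600)

precession coupling ω×(Iω) = (0.0420, -0.0480, -0.0336)
angular accel α = (-0.8500, -1.5200, -3.1600)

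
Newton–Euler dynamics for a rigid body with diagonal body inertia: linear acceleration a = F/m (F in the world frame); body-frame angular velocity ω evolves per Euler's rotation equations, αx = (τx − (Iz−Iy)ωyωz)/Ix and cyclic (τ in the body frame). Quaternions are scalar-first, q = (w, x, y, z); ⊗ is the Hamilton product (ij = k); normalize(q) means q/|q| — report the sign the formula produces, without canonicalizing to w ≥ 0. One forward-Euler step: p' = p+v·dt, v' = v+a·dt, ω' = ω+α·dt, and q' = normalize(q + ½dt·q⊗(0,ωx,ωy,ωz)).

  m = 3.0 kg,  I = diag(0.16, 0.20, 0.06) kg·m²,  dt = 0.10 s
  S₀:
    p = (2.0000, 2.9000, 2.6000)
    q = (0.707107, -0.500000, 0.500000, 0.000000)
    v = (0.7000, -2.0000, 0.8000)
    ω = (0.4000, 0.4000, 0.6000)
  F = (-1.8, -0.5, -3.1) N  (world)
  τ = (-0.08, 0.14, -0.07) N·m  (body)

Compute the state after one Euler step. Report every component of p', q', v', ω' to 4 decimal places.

(τ − ω×Iω)/I = (-0.2900, 0.5800, -1.2733)
ω + α·dt = (0.3710, 0.4580, 0.4727)
Hamilton product q⊗(0,ω) = (0.0000000, 0.5828428, 0.5828428, 0.0242642)
q' = normalize(q + ½dt·q⊗(0,ω)) = (0.7065, -0.4705, 0.5287, 0.0012)
linear accel F/m = (-0.6000, -0.1667, -1.0333)
p + v·dt = (2.0700, 2.7000, 2.6800)
v' = v + a·dt = (0.6400, -2.0167, 0.6967)

p' = (2.0700, 2.7000, 2.6800)
q' = (0.7065, -0.4705, 0.5287, 0.0012)
v' = (0.6400, -2.0167, 0.6967)
ω' = (0.3710, 0.4580, 0.4727)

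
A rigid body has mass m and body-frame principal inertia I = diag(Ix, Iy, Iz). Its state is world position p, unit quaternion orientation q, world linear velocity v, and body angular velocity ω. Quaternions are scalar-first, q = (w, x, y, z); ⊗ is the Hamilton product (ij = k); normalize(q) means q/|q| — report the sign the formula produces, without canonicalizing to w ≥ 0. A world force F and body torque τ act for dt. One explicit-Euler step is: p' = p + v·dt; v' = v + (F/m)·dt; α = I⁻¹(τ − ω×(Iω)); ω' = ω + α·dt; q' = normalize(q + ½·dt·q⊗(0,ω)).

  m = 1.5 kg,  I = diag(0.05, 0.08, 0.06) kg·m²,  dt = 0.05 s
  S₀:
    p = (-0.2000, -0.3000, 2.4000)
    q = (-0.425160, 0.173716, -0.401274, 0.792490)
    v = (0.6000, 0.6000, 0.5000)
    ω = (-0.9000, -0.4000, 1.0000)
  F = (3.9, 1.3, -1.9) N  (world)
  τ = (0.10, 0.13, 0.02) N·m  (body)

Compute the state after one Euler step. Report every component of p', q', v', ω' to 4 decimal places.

p' = (-0.1700, -0.2700, 2.4250)
q' = (-0.4448, 0.1811, -0.4189, 0.7706)
v' = (0.7300, 0.6433, 0.4367)
ω' = (-0.8080, -0.3244, 1.0077)

p' = p + v·dt = (-0.1700, -0.2700, 2.4250)
new velocity v' = (0.7300, 0.6433, 0.4367)
ω×(Iω) gyroscopic = (0.0080, 0.0090, 0.0108)
α = I⁻¹(τ − ω×Iω) = (1.8400, 1.5125, 0.1533)
ω + α·dt = (-0.8080, -0.3244, 1.0077)
2q̇ = q⊗(0,ω) = (-0.7966552, 0.2983660, -0.7168930, -0.8557930)
q + ½dt·q⊗(0,ω), renormalized = (-0.4448, 0.1811, -0.4189, 0.7706)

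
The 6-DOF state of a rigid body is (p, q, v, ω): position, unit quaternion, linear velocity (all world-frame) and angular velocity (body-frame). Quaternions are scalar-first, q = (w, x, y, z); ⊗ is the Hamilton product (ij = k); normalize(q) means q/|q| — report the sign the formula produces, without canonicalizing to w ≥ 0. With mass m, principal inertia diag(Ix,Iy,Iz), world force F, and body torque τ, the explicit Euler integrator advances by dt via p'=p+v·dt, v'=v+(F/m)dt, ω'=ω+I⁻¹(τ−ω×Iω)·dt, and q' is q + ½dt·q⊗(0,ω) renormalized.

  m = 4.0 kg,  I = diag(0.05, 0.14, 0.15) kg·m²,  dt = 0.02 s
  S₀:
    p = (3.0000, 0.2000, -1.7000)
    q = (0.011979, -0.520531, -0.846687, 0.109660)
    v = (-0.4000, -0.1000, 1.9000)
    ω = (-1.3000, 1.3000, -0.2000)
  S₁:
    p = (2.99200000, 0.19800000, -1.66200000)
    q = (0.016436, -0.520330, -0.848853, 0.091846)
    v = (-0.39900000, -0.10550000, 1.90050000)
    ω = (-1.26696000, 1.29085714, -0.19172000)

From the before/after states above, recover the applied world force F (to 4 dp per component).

F = (0.2000, -1.1000, 0.1000)

velocity change Δv = (0.00100000, -0.00550000, 0.00050000)
F = m·Δv/dt = (0.2000, -1.1000, 0.1000)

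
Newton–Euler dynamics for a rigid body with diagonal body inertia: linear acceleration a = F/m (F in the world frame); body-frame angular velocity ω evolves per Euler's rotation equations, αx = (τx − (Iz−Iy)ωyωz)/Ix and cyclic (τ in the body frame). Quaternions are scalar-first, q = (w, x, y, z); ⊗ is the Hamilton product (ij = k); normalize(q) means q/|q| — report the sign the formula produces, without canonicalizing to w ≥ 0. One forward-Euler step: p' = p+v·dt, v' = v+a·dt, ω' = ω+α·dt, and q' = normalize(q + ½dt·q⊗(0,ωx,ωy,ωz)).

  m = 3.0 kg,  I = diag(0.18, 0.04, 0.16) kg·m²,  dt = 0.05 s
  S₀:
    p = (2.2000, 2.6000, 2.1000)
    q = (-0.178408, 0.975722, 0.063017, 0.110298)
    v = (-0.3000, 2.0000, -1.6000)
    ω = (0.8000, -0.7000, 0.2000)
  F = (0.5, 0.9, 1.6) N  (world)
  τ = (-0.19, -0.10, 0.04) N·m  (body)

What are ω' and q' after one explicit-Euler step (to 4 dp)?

ω' = (0.7519, -0.8290, 0.1880)
q' = (-0.1973, 0.9740, 0.0634, 0.0910)

(τ − ω×Iω)/I = (-0.9622, -2.5800, -0.2400)
ω + α·dt = (0.7519, -0.8290, 0.1880)
Hamilton product q⊗(0,ω) = (-0.7585253, -0.0529144, 0.0179796, -0.7691006)
q' = normalize(q + ½dt·q⊗(0,ω)) = (-0.1973, 0.9740, 0.0634, 0.0910)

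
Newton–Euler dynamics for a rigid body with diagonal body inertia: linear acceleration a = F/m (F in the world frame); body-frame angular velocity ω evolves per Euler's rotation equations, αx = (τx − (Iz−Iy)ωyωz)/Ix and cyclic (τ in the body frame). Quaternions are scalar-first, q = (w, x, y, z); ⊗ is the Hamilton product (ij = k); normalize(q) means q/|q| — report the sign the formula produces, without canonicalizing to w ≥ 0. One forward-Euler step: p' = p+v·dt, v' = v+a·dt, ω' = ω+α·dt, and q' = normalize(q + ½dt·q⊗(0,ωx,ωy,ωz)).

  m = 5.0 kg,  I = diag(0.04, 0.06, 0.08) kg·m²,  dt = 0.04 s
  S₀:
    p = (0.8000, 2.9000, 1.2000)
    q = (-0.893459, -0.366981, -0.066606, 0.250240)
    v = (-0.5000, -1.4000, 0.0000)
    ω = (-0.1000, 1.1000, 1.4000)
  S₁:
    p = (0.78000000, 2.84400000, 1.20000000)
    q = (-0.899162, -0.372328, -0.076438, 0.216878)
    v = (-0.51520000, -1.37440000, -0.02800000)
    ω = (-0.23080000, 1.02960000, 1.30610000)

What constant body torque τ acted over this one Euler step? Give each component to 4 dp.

ω₁ − ω₀ = (-0.13080000, -0.07040000, -0.09390000)
τ = I·(Δω/dt) + ω₀×(Iω₀) = (-0.1000, -0.1000, -0.1900)

τ = (-0.1000, -0.1000, -0.1900)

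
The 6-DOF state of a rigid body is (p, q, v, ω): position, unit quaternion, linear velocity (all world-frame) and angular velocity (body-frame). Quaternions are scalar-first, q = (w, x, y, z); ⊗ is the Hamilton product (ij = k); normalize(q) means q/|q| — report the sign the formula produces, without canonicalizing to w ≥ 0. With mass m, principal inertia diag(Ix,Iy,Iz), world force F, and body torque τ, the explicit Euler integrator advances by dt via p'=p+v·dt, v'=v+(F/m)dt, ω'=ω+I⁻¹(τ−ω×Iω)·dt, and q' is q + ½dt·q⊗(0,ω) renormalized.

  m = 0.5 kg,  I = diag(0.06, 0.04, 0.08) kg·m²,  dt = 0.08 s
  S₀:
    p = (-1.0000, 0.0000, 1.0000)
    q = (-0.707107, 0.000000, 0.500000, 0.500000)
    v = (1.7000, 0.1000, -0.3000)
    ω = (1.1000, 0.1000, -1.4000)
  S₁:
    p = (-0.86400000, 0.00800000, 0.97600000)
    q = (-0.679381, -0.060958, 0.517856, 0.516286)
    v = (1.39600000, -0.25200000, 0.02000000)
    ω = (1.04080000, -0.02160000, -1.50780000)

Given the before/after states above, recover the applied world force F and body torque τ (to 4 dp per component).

F = (-1.9000, -2.2000, 2.0000)
τ = (-0.0500, -0.0300, -0.1100)

velocity change Δv = (-0.30400000, -0.35200000, 0.32000000)
applied force F = (-1.9000, -2.2000, 2.0000)
rate change Δω = (-0.05920000, -0.12160000, -0.10780000)
applied torque τ = (-0.0500, -0.0300, -0.1100)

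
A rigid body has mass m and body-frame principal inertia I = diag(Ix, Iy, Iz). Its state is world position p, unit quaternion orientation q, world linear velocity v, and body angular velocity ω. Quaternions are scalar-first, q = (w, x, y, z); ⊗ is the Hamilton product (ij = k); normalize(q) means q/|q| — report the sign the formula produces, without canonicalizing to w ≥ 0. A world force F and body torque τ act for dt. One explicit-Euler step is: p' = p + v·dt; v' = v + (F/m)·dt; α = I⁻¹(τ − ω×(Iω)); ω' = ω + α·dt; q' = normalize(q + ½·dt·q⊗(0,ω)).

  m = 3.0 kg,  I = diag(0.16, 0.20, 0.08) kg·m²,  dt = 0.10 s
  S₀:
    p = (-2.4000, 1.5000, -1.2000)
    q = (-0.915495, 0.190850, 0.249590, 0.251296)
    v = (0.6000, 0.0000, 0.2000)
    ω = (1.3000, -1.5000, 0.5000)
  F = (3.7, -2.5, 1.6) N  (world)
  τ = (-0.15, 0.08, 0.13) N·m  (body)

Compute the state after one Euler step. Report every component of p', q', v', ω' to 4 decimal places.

p' = (-2.3400, 1.5000, -1.1800)
q' = (-0.9107, 0.1556, 0.3281, 0.1968)
v' = (0.7233, -0.0833, 0.2533)
ω' = (1.1500, -1.4860, 0.7600)

(τ − ω×Iω)/I = (-1.5000, 0.1400, 2.6000)
ω + α·dt = (1.1500, -1.4860, 0.7600)
q⊗(0,ω) = (0.0006320, -0.6884045, 1.6045023, -1.0684895)
q + ½dt·q⊗(0,ω), renormalized = (-0.9107, 0.1556, 0.3281, 0.1968)
linear accel F/m = (1.2333, -0.8333, 0.5333)
p + v·dt = (-2.3400, 1.5000, -1.1800)
v' = v + a·dt = (0.7233, -0.0833, 0.2533)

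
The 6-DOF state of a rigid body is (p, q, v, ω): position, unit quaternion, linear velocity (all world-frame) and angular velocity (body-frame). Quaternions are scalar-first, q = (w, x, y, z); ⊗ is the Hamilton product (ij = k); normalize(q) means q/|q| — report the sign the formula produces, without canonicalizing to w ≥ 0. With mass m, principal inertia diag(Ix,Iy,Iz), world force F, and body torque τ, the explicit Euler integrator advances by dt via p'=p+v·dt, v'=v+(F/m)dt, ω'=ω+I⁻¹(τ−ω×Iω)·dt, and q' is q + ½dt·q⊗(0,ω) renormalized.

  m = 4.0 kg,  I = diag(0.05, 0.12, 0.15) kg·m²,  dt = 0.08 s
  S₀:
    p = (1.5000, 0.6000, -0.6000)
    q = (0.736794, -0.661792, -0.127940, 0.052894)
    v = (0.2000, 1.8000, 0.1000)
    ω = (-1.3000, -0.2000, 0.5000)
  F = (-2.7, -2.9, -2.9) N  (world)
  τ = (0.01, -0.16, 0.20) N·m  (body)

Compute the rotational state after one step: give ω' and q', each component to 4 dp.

ω' = (-1.2792, -0.3500, 0.5970)
q' = (0.6992, -0.7011, -0.1232, 0.0662)

angular accel α = (0.2600, -1.8750, 1.2120)
ω' = ω + α·dt = (-1.2792, -0.3500, 0.5970)
2q̇ = q⊗(0,ω) = (-0.9123646, -1.0112234, 0.1147750, 0.3344334)
q + ½dt·q⊗(0,ω), renormalized = (0.6992, -0.7011, -0.1232, 0.0662)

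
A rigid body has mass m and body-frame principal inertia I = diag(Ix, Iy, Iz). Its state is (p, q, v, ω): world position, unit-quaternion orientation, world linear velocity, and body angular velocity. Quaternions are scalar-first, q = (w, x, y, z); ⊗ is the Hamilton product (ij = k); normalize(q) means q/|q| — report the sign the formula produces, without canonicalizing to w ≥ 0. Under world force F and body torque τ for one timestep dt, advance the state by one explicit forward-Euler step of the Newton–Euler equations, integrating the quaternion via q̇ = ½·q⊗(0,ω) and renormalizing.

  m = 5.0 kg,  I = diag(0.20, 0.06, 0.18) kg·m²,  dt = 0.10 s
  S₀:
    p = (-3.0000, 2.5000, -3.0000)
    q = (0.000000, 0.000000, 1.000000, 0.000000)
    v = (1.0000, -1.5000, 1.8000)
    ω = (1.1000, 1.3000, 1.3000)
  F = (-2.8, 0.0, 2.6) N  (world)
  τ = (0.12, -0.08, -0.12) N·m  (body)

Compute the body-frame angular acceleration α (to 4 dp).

gyro term ω×Iω = (0.2028, 0.0286, -0.2002)
(τ − ω×Iω)/I = (-0.4140, -1.8100, 0.4456)

α = (-0.4140, -1.8100, 0.4456)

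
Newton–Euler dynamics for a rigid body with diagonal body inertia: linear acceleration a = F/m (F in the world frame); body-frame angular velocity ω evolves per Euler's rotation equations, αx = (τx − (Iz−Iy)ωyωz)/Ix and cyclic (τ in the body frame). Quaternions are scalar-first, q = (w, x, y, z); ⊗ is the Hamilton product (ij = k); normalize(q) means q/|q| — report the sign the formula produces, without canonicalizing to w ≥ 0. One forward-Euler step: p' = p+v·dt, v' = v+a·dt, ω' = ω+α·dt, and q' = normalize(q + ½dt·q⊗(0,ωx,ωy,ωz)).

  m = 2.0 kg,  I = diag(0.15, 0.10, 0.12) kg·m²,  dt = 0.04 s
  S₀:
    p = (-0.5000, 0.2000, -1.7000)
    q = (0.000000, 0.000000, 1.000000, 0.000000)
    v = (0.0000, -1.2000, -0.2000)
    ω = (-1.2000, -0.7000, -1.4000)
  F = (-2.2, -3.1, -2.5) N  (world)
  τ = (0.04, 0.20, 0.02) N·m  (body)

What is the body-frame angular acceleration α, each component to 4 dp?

ω×(Iω) gyroscopic = (0.0196, 0.0504, -0.0420)
α = I⁻¹(τ − ω×Iω) = (0.1360, 1.4960, 0.5167)

α = (0.1360, 1.4960, 0.5167)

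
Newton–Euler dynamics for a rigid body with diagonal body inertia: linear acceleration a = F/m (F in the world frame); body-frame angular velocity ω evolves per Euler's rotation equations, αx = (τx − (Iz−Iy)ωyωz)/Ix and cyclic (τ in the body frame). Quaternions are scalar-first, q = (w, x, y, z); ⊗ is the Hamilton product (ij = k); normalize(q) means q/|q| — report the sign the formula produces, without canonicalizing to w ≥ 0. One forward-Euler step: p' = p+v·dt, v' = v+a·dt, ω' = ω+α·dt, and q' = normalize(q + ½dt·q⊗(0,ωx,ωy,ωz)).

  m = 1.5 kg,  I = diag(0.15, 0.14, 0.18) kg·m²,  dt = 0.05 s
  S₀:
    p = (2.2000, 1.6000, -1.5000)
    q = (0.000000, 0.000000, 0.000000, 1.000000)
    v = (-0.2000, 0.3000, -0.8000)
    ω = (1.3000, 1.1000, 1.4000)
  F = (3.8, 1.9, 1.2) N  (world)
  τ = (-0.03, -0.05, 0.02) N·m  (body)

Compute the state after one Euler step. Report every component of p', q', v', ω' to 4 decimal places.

p' = (2.1900, 1.6150, -1.5400)
q' = (-0.0349, -0.0275, 0.0325, 0.9985)
v' = (-0.0733, 0.3633, -0.7600)
ω' = (1.2695, 1.1016, 1.4095)

p' = p + v·dt = (2.1900, 1.6150, -1.5400)
v + (F/m)dt = (-0.0733, 0.3633, -0.7600)
(τ − ω×Iω)/I = (-0.6107, 0.0329, 0.1906)
new body rate ω' = (1.2695, 1.1016, 1.4095)
2q̇ = q⊗(0,ω) = (-1.4000000, -1.1000000, 1.3000000, 0.0000000)
q + ½dt·q⊗(0,ω), renormalized = (-0.0349, -0.0275, 0.0325, 0.9985)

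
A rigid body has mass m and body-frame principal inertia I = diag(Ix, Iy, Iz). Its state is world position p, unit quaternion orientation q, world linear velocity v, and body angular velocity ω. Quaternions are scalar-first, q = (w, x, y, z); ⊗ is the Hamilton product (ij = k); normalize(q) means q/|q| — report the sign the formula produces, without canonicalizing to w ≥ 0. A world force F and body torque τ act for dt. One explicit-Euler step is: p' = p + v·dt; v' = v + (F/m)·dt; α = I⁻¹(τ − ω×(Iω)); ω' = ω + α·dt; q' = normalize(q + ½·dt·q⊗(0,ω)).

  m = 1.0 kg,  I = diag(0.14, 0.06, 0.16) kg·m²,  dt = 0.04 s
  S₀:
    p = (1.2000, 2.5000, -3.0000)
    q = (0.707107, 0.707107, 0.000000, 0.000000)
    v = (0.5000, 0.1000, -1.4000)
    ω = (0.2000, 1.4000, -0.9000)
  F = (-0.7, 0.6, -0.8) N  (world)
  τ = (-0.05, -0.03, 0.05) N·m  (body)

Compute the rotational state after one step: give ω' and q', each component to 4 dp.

ω' = (0.2217, 1.3776, -0.8819)
q' = (0.7039, 0.7095, 0.0325, 0.0071)

ω×(Iω) gyroscopic = (-0.1260, 0.0036, -0.0224)
α = I⁻¹(τ − ω×Iω) = (0.5429, -0.5600, 0.4525)
ω' = ω + α·dt = (0.2217, 1.3776, -0.8819)
Hamilton product q⊗(0,ω) = (-0.1414214, 0.1414214, 1.6263461, 0.3535535)
updated quaternion q' = (0.7039, 0.7095, 0.0325, 0.0071)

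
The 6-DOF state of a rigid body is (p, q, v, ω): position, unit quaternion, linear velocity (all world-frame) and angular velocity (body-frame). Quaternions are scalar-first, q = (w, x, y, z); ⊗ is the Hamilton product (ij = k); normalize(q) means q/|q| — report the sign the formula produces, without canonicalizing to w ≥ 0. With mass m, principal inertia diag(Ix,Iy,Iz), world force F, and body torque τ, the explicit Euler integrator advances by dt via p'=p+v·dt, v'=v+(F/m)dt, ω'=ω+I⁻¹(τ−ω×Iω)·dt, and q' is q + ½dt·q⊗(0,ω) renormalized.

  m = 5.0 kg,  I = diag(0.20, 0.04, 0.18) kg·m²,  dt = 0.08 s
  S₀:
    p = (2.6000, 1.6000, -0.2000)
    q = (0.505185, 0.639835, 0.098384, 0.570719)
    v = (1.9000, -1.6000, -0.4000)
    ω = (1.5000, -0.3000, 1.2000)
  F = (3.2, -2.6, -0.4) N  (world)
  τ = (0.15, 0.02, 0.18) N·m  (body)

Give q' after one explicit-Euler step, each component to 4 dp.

2q̇ = q⊗(0,ω) = (-1.6151001, 1.0470540, -0.0632790, 0.2666955)
q' = normalize(q + ½dt·q⊗(0,ω)) = (0.4393, 0.6797, 0.0956, 0.5796)

q' = (0.4393, 0.6797, 0.0956, 0.5796)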